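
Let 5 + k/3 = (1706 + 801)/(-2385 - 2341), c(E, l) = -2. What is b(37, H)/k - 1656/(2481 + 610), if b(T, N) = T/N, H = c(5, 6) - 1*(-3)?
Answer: -670347058/242368401 ≈ -2.7658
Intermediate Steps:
H = 1 (H = -2 - 1*(-3) = -2 + 3 = 1)
k = -78411/4726 (k = -15 + 3*((1706 + 801)/(-2385 - 2341)) = -15 + 3*(2507/(-4726)) = -15 + 3*(2507*(-1/4726)) = -15 + 3*(-2507/4726) = -15 - 7521/4726 = -78411/4726 ≈ -16.591)
b(37, H)/k - 1656/(2481 + 610) = (37/1)/(-78411/4726) - 1656/(2481 + 610) = (37*1)*(-4726/78411) - 1656/3091 = 37*(-4726/78411) - 1656*1/3091 = -174862/78411 - 1656/3091 = -670347058/242368401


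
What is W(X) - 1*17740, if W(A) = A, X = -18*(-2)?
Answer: -17704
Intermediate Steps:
X = 36
W(X) - 1*17740 = 36 - 1*17740 = 36 - 17740 = -17704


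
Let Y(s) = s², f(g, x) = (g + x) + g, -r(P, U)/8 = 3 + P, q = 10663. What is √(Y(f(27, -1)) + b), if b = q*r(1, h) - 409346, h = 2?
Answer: I*√747753 ≈ 864.73*I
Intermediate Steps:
r(P, U) = -24 - 8*P (r(P, U) = -8*(3 + P) = -24 - 8*P)
f(g, x) = x + 2*g
b = -750562 (b = 10663*(-24 - 8*1) - 409346 = 10663*(-24 - 8) - 409346 = 10663*(-32) - 409346 = -341216 - 409346 = -750562)
√(Y(f(27, -1)) + b) = √((-1 + 2*27)² - 750562) = √((-1 + 54)² - 750562) = √(53² - 750562) = √(2809 - 750562) = √(-747753) = I*√747753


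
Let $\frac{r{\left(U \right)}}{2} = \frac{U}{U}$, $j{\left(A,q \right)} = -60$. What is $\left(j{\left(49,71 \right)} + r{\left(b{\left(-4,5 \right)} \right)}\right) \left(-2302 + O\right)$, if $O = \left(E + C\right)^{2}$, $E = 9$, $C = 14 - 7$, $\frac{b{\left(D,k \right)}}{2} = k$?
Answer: $118668$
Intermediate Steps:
$b{\left(D,k \right)} = 2 k$
$C = 7$ ($C = 14 - 7 = 7$)
$r{\left(U \right)} = 2$ ($r{\left(U \right)} = 2 \frac{U}{U} = 2 \cdot 1 = 2$)
$O = 256$ ($O = \left(9 + 7\right)^{2} = 16^{2} = 256$)
$\left(j{\left(49,71 \right)} + r{\left(b{\left(-4,5 \right)} \right)}\right) \left(-2302 + O\right) = \left(-60 + 2\right) \left(-2302 + 256\right) = \left(-58\right) \left(-2046\right) = 118668$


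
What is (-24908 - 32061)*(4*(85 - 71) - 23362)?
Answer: 1327719514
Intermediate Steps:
(-24908 - 32061)*(4*(85 - 71) - 23362) = -56969*(4*14 - 23362) = -56969*(56 - 23362) = -56969*(-23306) = 1327719514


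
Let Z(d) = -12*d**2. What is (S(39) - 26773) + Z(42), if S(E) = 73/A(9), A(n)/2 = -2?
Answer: -191837/4 ≈ -47959.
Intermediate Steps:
A(n) = -4 (A(n) = 2*(-2) = -4)
S(E) = -73/4 (S(E) = 73/(-4) = 73*(-1/4) = -73/4)
(S(39) - 26773) + Z(42) = (-73/4 - 26773) - 12*42**2 = -107165/4 - 12*1764 = -107165/4 - 21168 = -191837/4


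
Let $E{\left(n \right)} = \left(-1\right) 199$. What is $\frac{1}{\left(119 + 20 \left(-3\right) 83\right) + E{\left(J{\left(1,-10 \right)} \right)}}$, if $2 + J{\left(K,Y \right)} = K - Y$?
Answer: $- \frac{1}{5060} \approx -0.00019763$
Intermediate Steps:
$J{\left(K,Y \right)} = -2 + K - Y$ ($J{\left(K,Y \right)} = -2 + \left(K - Y\right) = -2 + K - Y$)
$E{\left(n \right)} = -199$
$\frac{1}{\left(119 + 20 \left(-3\right) 83\right) + E{\left(J{\left(1,-10 \right)} \right)}} = \frac{1}{\left(119 + 20 \left(-3\right) 83\right) - 199} = \frac{1}{\left(119 - 4980\right) - 199} = \frac{1}{-4861 - 199} = \frac{1}{-5060} = - \frac{1}{5060}$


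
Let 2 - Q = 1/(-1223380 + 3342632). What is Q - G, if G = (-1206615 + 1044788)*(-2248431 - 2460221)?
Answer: -1614842531371892905/2119252 ≈ -7.6199e+11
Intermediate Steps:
Q = 4238503/2119252 (Q = 2 - 1/(-1223380 + 3342632) = 2 - 1/2119252 = 4238503/2119252 ≈ 2.0000)
G = 761987027204 (G = -161827*(-4708652) = 761987027204)
Q - G = 4238503/2119252 - 1*761987027204 = 4238503/2119252 - 761987027204 = -1614842531371892905/2119252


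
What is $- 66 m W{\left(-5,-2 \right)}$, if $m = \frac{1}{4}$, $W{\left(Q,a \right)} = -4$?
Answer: $66$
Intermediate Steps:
$m = \frac{1}{4} \approx 0.25$
$- 66 m W{\left(-5,-2 \right)} = - 66 \cdot \frac{1}{4} \left(-4\right) = \left(-66\right) \left(-1\right) = 66$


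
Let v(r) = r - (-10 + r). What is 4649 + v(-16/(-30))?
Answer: 4659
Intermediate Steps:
v(r) = 10 (v(r) = r + (10 - r) = 10)
4649 + v(-16/(-30)) = 4649 + 10 = 4659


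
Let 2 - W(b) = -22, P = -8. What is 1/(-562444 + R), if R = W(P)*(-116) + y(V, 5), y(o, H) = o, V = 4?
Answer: -1/565224 ≈ -1.7692e-6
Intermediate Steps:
W(b) = 24 (W(b) = 2 - 1*(-22) = 2 + 22 = 24)
R = -2780 (R = 24*(-116) + 4 = -2784 + 4 = -2780)
1/(-562444 + R) = 1/(-562444 - 2780) = 1/(-565224) = -1/565224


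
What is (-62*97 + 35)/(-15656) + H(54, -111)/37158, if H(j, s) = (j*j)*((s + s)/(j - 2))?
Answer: 59074023/1260448904 ≈ 0.046867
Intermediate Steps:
H(j, s) = 2*s*j**2/(-2 + j) (H(j, s) = j**2*((2*s)/(-2 + j)) = j**2*(2*s/(-2 + j)) = 2*s*j**2/(-2 + j))
(-62*97 + 35)/(-15656) + H(54, -111)/37158 = (-62*97 + 35)/(-15656) + (2*(-111)*54**2/(-2 + 54))/37158 = (-6014 + 35)*(-1/15656) + (2*(-111)*2916/52)*(1/37158) = -5979*(-1/15656) + (2*(-111)*2916*(1/52))*(1/37158) = 5979/15656 - 161838/13*1/37158 = 5979/15656 - 26973/80509 = 59074023/1260448904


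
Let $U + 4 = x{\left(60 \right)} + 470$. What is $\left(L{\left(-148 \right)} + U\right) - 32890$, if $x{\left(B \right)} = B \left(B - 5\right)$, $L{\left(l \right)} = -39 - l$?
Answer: $-29015$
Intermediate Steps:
$x{\left(B \right)} = B \left(-5 + B\right)$
$U = 3766$ ($U = -4 + \left(60 \left(-5 + 60\right) + 470\right) = -4 + \left(60 \cdot 55 + 470\right) = -4 + \left(3300 + 470\right) = -4 + 3770 = 3766$)
$\left(L{\left(-148 \right)} + U\right) - 32890 = \left(\left(-39 - -148\right) + 3766\right) - 32890 = \left(\left(-39 + 148\right) + 3766\right) - 32890 = \left(109 + 3766\right) - 32890 = 3875 - 32890 = -29015$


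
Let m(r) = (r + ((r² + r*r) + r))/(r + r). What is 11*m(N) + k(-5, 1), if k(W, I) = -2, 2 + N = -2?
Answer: -35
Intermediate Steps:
N = -4 (N = -2 - 2 = -4)
m(r) = (2*r + 2*r²)/(2*r) (m(r) = (r + ((r² + r²) + r))/((2*r)) = (r + (2*r² + r))*(1/(2*r)) = (r + (r + 2*r²))*(1/(2*r)) = (2*r + 2*r²)*(1/(2*r)) = (2*r + 2*r²)/(2*r))
11*m(N) + k(-5, 1) = 11*(1 - 4) - 2 = 11*(-3) - 2 = -33 - 2 = -35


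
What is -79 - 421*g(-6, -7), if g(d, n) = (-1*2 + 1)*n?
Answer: -3026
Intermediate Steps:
g(d, n) = -n (g(d, n) = (-2 + 1)*n = -n)
-79 - 421*g(-6, -7) = -79 - (-421)*(-7) = -79 - 421*7 = -79 - 2947 = -3026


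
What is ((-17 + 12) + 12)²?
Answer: 49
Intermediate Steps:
((-17 + 12) + 12)² = (-5 + 12)² = 7² = 49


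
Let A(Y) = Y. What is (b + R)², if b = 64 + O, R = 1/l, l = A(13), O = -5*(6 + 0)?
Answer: 196249/169 ≈ 1161.2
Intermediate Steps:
O = -30 (O = -5*6 = -30)
l = 13
R = 1/13 ≈ 0.076923
b = 34 (b = 64 - 30 = 34)
(b + R)² = (34 + 1/13)² = (443/13)² = 196249/169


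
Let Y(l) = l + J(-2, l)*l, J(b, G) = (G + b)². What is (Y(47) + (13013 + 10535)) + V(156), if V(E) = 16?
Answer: 118786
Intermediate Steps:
Y(l) = l + l*(-2 + l)² (Y(l) = l + (l - 2)²*l = l + (-2 + l)²*l = l + l*(-2 + l)²)
(Y(47) + (13013 + 10535)) + V(156) = (47*(1 + (-2 + 47)²) + (13013 + 10535)) + 16 = (47*(1 + 45²) + 23548) + 16 = (47*(1 + 2025) + 23548) + 16 = (47*2026 + 23548) + 16 = (95222 + 23548) + 16 = 118770 + 16 = 118786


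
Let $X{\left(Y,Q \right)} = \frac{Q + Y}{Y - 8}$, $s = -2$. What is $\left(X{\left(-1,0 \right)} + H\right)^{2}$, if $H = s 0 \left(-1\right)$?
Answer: $\frac{1}{81} \approx 0.012346$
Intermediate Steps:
$H = 0$ ($H = \left(-2\right) 0 \left(-1\right) = 0 \left(-1\right) = 0$)
$X{\left(Y,Q \right)} = \frac{Q + Y}{-8 + Y}$ ($X{\left(Y,Q \right)} = \frac{Q + Y}{Y - 8} = \frac{Q + Y}{-8 + Y}$)
$\left(X{\left(-1,0 \right)} + H\right)^{2} = \left(\frac{0 - 1}{-8 - 1} + 0\right)^{2} = \left(\frac{1}{-9} \left(-1\right) + 0\right)^{2} = \left(\left(- \frac{1}{9}\right) \left(-1\right) + 0\right)^{2} = \left(\frac{1}{9} + 0\right)^{2} = \left(\frac{1}{9}\right)^{2} = \frac{1}{81}$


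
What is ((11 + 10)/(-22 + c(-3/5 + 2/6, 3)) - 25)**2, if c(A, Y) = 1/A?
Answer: 7070281/10609 ≈ 666.44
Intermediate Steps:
((11 + 10)/(-22 + c(-3/5 + 2/6, 3)) - 25)**2 = ((11 + 10)/(-22 + 1/(-3/5 + 2/6)) - 25)**2 = (21/(-22 + 1/(-3*1/5 + 2*(1/6))) - 25)**2 = (21/(-22 + 1/(-3/5 + 1/3)) - 25)**2 = (21/(-22 + 1/(-4/15)) - 25)**2 = (21/(-22 - 15/4) - 25)**2 = (21/(-103/4) - 25)**2 = (21*(-4/103) - 25)**2 = (-84/103 - 25)**2 = (-2659/103)**2 = 7070281/10609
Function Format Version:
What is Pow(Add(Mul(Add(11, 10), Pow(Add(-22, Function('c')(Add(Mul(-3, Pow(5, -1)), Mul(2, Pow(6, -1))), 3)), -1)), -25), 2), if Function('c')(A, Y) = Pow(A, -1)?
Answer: Rational(7070281, 10609) ≈ 666.44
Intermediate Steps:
Pow(Add(Mul(Add(11, 10), Pow(Add(-22, Function('c')(Add(Mul(-3, Pow(5, -1)), Mul(2, Pow(6, -1))), 3)), -1)), -25), 2) = Pow(Add(Mul(Add(11, 10), Pow(Add(-22, Pow(Add(Mul(-3, Pow(5, -1)), Mul(2, Pow(6, -1))), -1)), -1)), -25), 2) = Pow(Add(Mul(21, Pow(Add(-22, Pow(Add(Mul(-3, Rational(1, 5)), Mul(2, Rational(1, 6))), -1)), -1)), -25), 2) = Pow(Add(Mul(21, Pow(Add(-22, Pow(Add(Rational(-3, 5), Rational(1, 3)), -1)), -1)), -25), 2) = Pow(Add(Mul(21, Pow(Add(-22, Pow(Rational(-4, 15), -1)), -1)), -25), 2) = Pow(Add(Mul(21, Pow(Add(-22, Rational(-15, 4)), -1)), -25), 2) = Pow(Add(Mul(21, Pow(Rational(-103, 4), -1)), -25), 2) = Pow(Add(Mul(21, Rational(-4, 103)), -25), 2) = Pow(Add(Rational(-84, 103), -25), 2) = Pow(Rational(-2659, 103), 2) = Rational(7070281, 10609)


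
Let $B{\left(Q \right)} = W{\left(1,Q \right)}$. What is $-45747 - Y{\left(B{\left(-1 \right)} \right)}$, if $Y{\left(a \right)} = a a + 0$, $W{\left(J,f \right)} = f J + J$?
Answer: $-45747$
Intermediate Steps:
$W{\left(J,f \right)} = J + J f$ ($W{\left(J,f \right)} = J f + J = J + J f$)
$B{\left(Q \right)} = 1 + Q$ ($B{\left(Q \right)} = 1 \left(1 + Q\right) = 1 + Q$)
$Y{\left(a \right)} = a^{2}$ ($Y{\left(a \right)} = a^{2} + 0 = a^{2}$)
$-45747 - Y{\left(B{\left(-1 \right)} \right)} = -45747 - \left(1 - 1\right)^{2} = -45747 - 0^{2} = -45747 - 0 = -45747 + 0 = -45747$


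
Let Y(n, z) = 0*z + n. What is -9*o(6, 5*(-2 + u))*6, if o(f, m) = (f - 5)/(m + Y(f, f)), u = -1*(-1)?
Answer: -54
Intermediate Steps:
Y(n, z) = n (Y(n, z) = 0 + n = n)
u = 1
o(f, m) = (-5 + f)/(f + m) (o(f, m) = (f - 5)/(m + f) = (-5 + f)/(f + m))
-9*o(6, 5*(-2 + u))*6 = -9*(-5 + 6)/(6 + 5*(-2 + 1))*6 = -9/(6 + 5*(-1))*6 = -9/(6 - 5)*6 = -9/1*6 = -9*6 = -54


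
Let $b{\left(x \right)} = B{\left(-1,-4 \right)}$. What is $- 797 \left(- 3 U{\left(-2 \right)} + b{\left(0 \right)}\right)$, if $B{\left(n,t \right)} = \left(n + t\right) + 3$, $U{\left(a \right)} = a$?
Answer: $-3188$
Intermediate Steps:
$B{\left(n,t \right)} = 3 + n + t$
$b{\left(x \right)} = -2$ ($b{\left(x \right)} = 3 - 1 - 4 = -2$)
$- 797 \left(- 3 U{\left(-2 \right)} + b{\left(0 \right)}\right) = - 797 \left(\left(-3\right) \left(-2\right) - 2\right) = - 797 \left(6 - 2\right) = \left(-797\right) 4 = -3188$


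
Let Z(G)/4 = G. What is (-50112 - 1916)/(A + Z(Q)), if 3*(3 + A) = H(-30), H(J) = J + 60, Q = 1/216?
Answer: -2809512/379 ≈ -7413.0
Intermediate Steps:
Q = 1/216 ≈ 0.0046296
Z(G) = 4*G
H(J) = 60 + J
A = 7 (A = -3 + (60 - 30)/3 = -3 + (⅓)*30 = -3 + 10 = 7)
(-50112 - 1916)/(A + Z(Q)) = (-50112 - 1916)/(7 + 4*(1/216)) = -52028/(7 + 1/54) = -52028/379/54 = -52028*54/379 = -2809512/379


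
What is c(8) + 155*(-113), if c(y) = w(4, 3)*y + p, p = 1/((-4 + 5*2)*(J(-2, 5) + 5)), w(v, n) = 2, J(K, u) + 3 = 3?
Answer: -524969/30 ≈ -17499.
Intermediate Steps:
J(K, u) = 0 (J(K, u) = -3 + 3 = 0)
p = 1/30 (p = 1/((-4 + 5*2)*(0 + 5)) = 1/((-4 + 10)*5) = 1/(6*5) = 1/30 ≈ 0.033333)
c(y) = 1/30 + 2*y (c(y) = 2*y + 1/30 = 1/30 + 2*y)
c(8) + 155*(-113) = (1/30 + 2*8) + 155*(-113) = (1/30 + 16) - 17515 = 481/30 - 17515 = -524969/30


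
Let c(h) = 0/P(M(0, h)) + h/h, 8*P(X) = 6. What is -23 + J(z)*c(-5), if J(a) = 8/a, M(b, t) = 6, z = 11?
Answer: -245/11 ≈ -22.273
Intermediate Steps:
P(X) = ¾ (P(X) = (⅛)*6 = ¾)
c(h) = 1 (c(h) = 0/(¾) + h/h = 0*(4/3) + 1 = 0 + 1 = 1)
-23 + J(z)*c(-5) = -23 + (8/11)*1 = -23 + 8/11 = -245/11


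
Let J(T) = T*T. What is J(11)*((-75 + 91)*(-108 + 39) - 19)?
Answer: -135883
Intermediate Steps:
J(T) = T**2
J(11)*((-75 + 91)*(-108 + 39) - 19) = 11**2*((-75 + 91)*(-108 + 39) - 19) = 121*(16*(-69) - 19) = 121*(-1104 - 19) = 121*(-1123) = -135883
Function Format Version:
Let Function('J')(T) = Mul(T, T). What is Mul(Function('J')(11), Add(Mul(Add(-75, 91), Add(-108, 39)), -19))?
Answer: -135883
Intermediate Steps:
Function('J')(T) = Pow(T, 2)
Mul(Function('J')(11), Add(Mul(Add(-75, 91), Add(-108, 39)), -19)) = Mul(Pow(11, 2), Add(Mul(Add(-75, 91), Add(-108, 39)), -19)) = Mul(121, Add(Mul(16, -69), -19)) = Mul(121, Add(-1104, -19)) = Mul(121, -1123) = -135883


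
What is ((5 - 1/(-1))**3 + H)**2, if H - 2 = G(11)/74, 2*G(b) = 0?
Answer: 47524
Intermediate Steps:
G(b) = 0 (G(b) = (1/2)*0 = 0)
H = 2 (H = 2 + 0/74 = 2 + 0*(1/74) = 2 + 0 = 2)
((5 - 1/(-1))**3 + H)**2 = ((5 - 1/(-1))**3 + 2)**2 = ((5 - 1*(-1))**3 + 2)**2 = ((5 + 1)**3 + 2)**2 = (6**3 + 2)**2 = (216 + 2)**2 = 218**2 = 47524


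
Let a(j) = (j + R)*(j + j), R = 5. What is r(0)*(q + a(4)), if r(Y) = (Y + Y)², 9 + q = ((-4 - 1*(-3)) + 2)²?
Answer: 0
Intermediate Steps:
a(j) = 2*j*(5 + j) (a(j) = (j + 5)*(j + j) = (5 + j)*(2*j) = 2*j*(5 + j))
q = -8 (q = -9 + ((-4 - 1*(-3)) + 2)² = -9 + ((-4 + 3) + 2)² = -9 + (-1 + 2)² = -9 + 1² = -9 + 1 = -8)
r(Y) = 4*Y² (r(Y) = (2*Y)² = 4*Y²)
r(0)*(q + a(4)) = (4*0²)*(-8 + 2*4*(5 + 4)) = (4*0)*(-8 + 2*4*9) = 0*(-8 + 72) = 0*64 = 0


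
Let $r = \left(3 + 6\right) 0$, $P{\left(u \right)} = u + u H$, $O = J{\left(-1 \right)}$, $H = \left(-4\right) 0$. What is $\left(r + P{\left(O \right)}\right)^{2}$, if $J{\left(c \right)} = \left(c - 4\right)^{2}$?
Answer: $625$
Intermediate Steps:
$H = 0$
$J{\left(c \right)} = \left(-4 + c\right)^{2}$
$O = 25$ ($O = \left(-4 - 1\right)^{2} = \left(-5\right)^{2} = 25$)
$P{\left(u \right)} = u$ ($P{\left(u \right)} = u + u 0 = u + 0 = u$)
$r = 0$ ($r = 9 \cdot 0 = 0$)
$\left(r + P{\left(O \right)}\right)^{2} = \left(0 + 25\right)^{2} = 25^{2} = 625$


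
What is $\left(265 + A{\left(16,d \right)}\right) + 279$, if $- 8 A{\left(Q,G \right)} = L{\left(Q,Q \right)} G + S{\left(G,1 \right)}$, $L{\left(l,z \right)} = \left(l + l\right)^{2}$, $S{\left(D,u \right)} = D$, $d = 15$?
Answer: $- \frac{11023}{8} \approx -1377.9$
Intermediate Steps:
$L{\left(l,z \right)} = 4 l^{2}$ ($L{\left(l,z \right)} = \left(2 l\right)^{2} = 4 l^{2}$)
$A{\left(Q,G \right)} = - \frac{G}{8} - \frac{G Q^{2}}{2}$ ($A{\left(Q,G \right)} = - \frac{4 Q^{2} G + G}{8} = - \frac{4 G Q^{2} + G}{8} = - \frac{G + 4 G Q^{2}}{8} = - \frac{G}{8} - \frac{G Q^{2}}{2}$)
$\left(265 + A{\left(16,d \right)}\right) + 279 = \left(265 + \frac{1}{8} \cdot 15 \left(-1 - 4 \cdot 16^{2}\right)\right) + 279 = \left(265 + \frac{1}{8} \cdot 15 \left(-1 - 1024\right)\right) + 279 = \left(265 + \frac{1}{8} \cdot 15 \left(-1025\right)\right) + 279 = \left(265 - \frac{15375}{8}\right) + 279 = - \frac{13255}{8} + 279 = - \frac{11023}{8}$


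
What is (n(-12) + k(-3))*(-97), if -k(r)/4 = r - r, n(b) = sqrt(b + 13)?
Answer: -97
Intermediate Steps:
n(b) = sqrt(13 + b)
k(r) = 0 (k(r) = -4*(r - r) = -4*0 = 0)
(n(-12) + k(-3))*(-97) = (sqrt(13 - 12) + 0)*(-97) = (sqrt(1) + 0)*(-97) = (1 + 0)*(-97) = 1*(-97) = -97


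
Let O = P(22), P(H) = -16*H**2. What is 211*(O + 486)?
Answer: -1531438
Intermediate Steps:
O = -7744 (O = -16*22**2 = -16*484 = -7744)
211*(O + 486) = 211*(-7744 + 486) = 211*(-7258) = -1531438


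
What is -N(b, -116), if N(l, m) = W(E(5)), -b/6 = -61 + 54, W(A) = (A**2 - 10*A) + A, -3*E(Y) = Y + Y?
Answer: -370/9 ≈ -41.111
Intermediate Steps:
E(Y) = -2*Y/3 (E(Y) = -(Y + Y)/3 = -2*Y/3)
W(A) = A**2 - 9*A
b = 42 (b = -6*(-61 + 54) = -6*(-7) = 42)
N(l, m) = 370/9 (N(l, m) = (-2/3*5)*(-9 - 2/3*5) = -10*(-9 - 10/3)/3 = -10/3*(-37/3) = 370/9)
-N(b, -116) = -1*370/9 = -370/9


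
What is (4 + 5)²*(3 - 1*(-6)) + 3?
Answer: 732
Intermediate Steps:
(4 + 5)²*(3 - 1*(-6)) + 3 = 9²*(3 + 6) + 3 = 81*9 + 3 = 729 + 3 = 732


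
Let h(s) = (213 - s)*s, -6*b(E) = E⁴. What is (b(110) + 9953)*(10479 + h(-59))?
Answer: 407512360229/3 ≈ 1.3584e+11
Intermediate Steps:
b(E) = -E⁴/6
h(s) = s*(213 - s)
(b(110) + 9953)*(10479 + h(-59)) = (-⅙*110⁴ + 9953)*(10479 - 59*(213 - 1*(-59))) = (-⅙*146410000 + 9953)*(10479 - 59*(213 + 59)) = (-73205000/3 + 9953)*(10479 - 59*272) = -73175141*(10479 - 16048)/3 = -73175141/3*(-5569) = 407512360229/3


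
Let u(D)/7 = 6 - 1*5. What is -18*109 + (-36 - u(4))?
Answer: -2005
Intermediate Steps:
u(D) = 7 (u(D) = 7*(6 - 1*5) = 7*(6 - 5) = 7*1 = 7)
-18*109 + (-36 - u(4)) = -18*109 + (-36 - 1*7) = -1962 + (-36 - 7) = -1962 - 43 = -2005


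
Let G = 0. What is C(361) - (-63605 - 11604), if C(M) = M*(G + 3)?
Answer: 76292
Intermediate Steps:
C(M) = 3*M (C(M) = M*(0 + 3) = M*3 = 3*M)
C(361) - (-63605 - 11604) = 3*361 - (-63605 - 11604) = 1083 - 1*(-75209) = 1083 + 75209 = 76292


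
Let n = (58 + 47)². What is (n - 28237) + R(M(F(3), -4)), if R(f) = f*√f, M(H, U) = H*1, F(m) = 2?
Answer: -17212 + 2*√2 ≈ -17209.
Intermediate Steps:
n = 11025 (n = 105² = 11025)
M(H, U) = H
R(f) = f^(3/2)
(n - 28237) + R(M(F(3), -4)) = (11025 - 28237) + 2^(3/2) = -17212 + 2*√2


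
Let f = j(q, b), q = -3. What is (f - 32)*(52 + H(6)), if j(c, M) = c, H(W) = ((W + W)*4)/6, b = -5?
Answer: -2100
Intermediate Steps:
H(W) = 4*W/3 (H(W) = ((2*W)*4)*(1/6) = (8*W)*(1/6) = 4*W/3)
f = -3
(f - 32)*(52 + H(6)) = (-3 - 32)*(52 + (4/3)*6) = -35*(52 + 8) = -35*60 = -2100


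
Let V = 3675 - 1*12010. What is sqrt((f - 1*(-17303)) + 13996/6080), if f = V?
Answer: sqrt(1295311605)/380 ≈ 94.712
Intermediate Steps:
V = -8335 (V = 3675 - 12010 = -8335)
f = -8335
sqrt((f - 1*(-17303)) + 13996/6080) = sqrt((-8335 - 1*(-17303)) + 13996/6080) = sqrt((-8335 + 17303) + 13996*(1/6080)) = sqrt(8968 + 3499/1520) = sqrt(13634859/1520) = sqrt(1295311605)/380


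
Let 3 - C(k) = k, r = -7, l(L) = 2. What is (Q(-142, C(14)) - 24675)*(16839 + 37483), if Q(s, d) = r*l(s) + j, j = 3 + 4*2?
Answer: -1340558316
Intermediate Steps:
C(k) = 3 - k
j = 11 (j = 3 + 8 = 11)
Q(s, d) = -3 (Q(s, d) = -7*2 + 11 = -14 + 11 = -3)
(Q(-142, C(14)) - 24675)*(16839 + 37483) = (-3 - 24675)*(16839 + 37483) = -24678*54322 = -1340558316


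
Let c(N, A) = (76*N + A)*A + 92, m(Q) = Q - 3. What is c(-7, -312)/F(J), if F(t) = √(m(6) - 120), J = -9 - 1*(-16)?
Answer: -263420*I*√13/39 ≈ -24353.0*I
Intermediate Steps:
J = 7 (J = -9 + 16 = 7)
m(Q) = -3 + Q
F(t) = 3*I*√13 (F(t) = √((-3 + 6) - 120) = √(3 - 120) = √(-117) = 3*I*√13)
c(N, A) = 92 + A*(A + 76*N) (c(N, A) = (A + 76*N)*A + 92 = A*(A + 76*N) + 92 = 92 + A*(A + 76*N))
c(-7, -312)/F(J) = (92 + (-312)² + 76*(-312)*(-7))/((3*I*√13)) = (92 + 97344 + 165984)*(-I*√13/39) = 263420*(-I*√13/39) = -263420*I*√13/39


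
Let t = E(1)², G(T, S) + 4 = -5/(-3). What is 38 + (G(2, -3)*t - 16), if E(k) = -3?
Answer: 1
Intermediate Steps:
G(T, S) = -7/3 (G(T, S) = -4 - 5/(-3) = -4 - 5*(-⅓) = -4 + 5/3 = -7/3)
t = 9 (t = (-3)² = 9)
38 + (G(2, -3)*t - 16) = 38 + (-7/3*9 - 16) = 38 + (-21 - 16) = 38 - 37 = 1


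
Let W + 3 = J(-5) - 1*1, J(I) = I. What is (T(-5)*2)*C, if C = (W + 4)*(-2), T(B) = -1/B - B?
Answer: 104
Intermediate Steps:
T(B) = -B - 1/B
W = -9 (W = -3 + (-5 - 1*1) = -3 + (-5 - 1) = -3 - 6 = -9)
C = 10 (C = (-9 + 4)*(-2) = -5*(-2) = 10)
(T(-5)*2)*C = ((-1*(-5) - 1/(-5))*2)*10 = ((5 - 1*(-1/5))*2)*10 = ((5 + 1/5)*2)*10 = ((26/5)*2)*10 = (52/5)*10 = 104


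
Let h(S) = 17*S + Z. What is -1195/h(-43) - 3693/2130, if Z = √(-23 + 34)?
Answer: -375679/3793885 + 239*√11/106870 ≈ -0.091605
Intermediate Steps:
Z = √11 ≈ 3.3166
h(S) = √11 + 17*S (h(S) = 17*S + √11 = √11 + 17*S)
-1195/h(-43) - 3693/2130 = -1195/(√11 + 17*(-43)) - 3693/2130 = -1195/(√11 - 731) - 3693*1/2130 = -1195/(-731 + √11) - 1231/710 = -1231/710 - 1195/(-731 + √11)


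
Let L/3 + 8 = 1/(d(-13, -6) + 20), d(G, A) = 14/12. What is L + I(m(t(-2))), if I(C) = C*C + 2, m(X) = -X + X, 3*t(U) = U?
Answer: -2776/127 ≈ -21.858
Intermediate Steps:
t(U) = U/3
m(X) = 0
d(G, A) = 7/6 (d(G, A) = 14*(1/12) = 7/6)
L = -3030/127 (L = -24 + 3/(7/6 + 20) = -24 + 3/(127/6) = -24 + 3*(6/127) = -24 + 18/127 = -3030/127 ≈ -23.858)
I(C) = 2 + C² (I(C) = C² + 2 = 2 + C²)
L + I(m(t(-2))) = -3030/127 + (2 + 0²) = -3030/127 + (2 + 0) = -3030/127 + 2 = -2776/127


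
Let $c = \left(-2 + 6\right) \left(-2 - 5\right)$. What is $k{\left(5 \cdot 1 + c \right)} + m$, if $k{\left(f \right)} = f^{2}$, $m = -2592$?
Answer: $-2063$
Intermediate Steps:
$c = -28$ ($c = 4 \left(-7\right) = -28$)
$k{\left(5 \cdot 1 + c \right)} + m = \left(5 \cdot 1 - 28\right)^{2} - 2592 = \left(5 - 28\right)^{2} - 2592 = \left(-23\right)^{2} - 2592 = 529 - 2592 = -2063$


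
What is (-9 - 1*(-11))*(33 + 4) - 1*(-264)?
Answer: 338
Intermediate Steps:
(-9 - 1*(-11))*(33 + 4) - 1*(-264) = (-9 + 11)*37 + 264 = 2*37 + 264 = 74 + 264 = 338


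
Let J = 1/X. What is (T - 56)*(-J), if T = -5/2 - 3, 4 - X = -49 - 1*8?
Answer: 123/122 ≈ 1.0082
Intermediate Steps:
X = 61 (X = 4 - (-49 - 1*8) = 4 - (-49 - 8) = 4 - 1*(-57) = 4 + 57 = 61)
J = 1/61 ≈ 0.016393
T = -11/2 (T = (½)*(-5) - 3 = -5/2 - 3 = -11/2 ≈ -5.5000)
(T - 56)*(-J) = (-11/2 - 56)*(-1*1/61) = -123/2*(-1/61) = 123/122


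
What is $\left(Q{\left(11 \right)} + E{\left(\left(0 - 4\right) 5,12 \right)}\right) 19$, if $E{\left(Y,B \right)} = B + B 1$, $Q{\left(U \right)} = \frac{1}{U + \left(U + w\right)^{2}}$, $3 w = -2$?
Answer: $\frac{483531}{1060} \approx 456.16$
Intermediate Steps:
$w = - \frac{2}{3}$ ($w = \frac{1}{3} \left(-2\right) = - \frac{2}{3} \approx -0.66667$)
$Q{\left(U \right)} = \frac{1}{U + \left(- \frac{2}{3} + U\right)^{2}}$ ($Q{\left(U \right)} = \frac{1}{U + \left(U - \frac{2}{3}\right)^{2}} = \frac{1}{U + \left(- \frac{2}{3} + U\right)^{2}}$)
$E{\left(Y,B \right)} = 2 B$ ($E{\left(Y,B \right)} = B + B = 2 B$)
$\left(Q{\left(11 \right)} + E{\left(\left(0 - 4\right) 5,12 \right)}\right) 19 = \left(\frac{9}{\left(-2 + 3 \cdot 11\right)^{2} + 9 \cdot 11} + 2 \cdot 12\right) 19 = \left(\frac{9}{\left(-2 + 33\right)^{2} + 99} + 24\right) 19 = \left(\frac{9}{31^{2} + 99} + 24\right) 19 = \left(\frac{9}{961 + 99} + 24\right) 19 = \left(\frac{9}{1060} + 24\right) 19 = \frac{25449}{1060} \cdot 19 = \frac{483531}{1060}$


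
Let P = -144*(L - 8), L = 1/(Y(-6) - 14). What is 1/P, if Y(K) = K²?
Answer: 11/12600 ≈ 0.00087302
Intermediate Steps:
L = 1/22 (L = 1/((-6)² - 14) = 1/(36 - 14) = 1/22 ≈ 0.045455)
P = 12600/11 (P = -144*(1/22 - 8) = -144*(-175/22) = 12600/11 ≈ 1145.5)
1/P = 1/(12600/11) = 11/12600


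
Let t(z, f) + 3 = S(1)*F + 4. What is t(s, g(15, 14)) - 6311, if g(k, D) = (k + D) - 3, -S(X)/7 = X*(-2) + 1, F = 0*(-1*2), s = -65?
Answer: -6310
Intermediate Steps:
F = 0 (F = 0*(-2) = 0)
S(X) = -7 + 14*X (S(X) = -7*(X*(-2) + 1) = -7*(-2*X + 1) = -7*(1 - 2*X) = -7 + 14*X)
g(k, D) = -3 + D + k (g(k, D) = (D + k) - 3 = -3 + D + k)
t(z, f) = 1 (t(z, f) = -3 + ((-7 + 14*1)*0 + 4) = -3 + ((-7 + 14)*0 + 4) = -3 + (7*0 + 4) = -3 + (0 + 4) = -3 + 4 = 1)
t(s, g(15, 14)) - 6311 = 1 - 6311 = -6310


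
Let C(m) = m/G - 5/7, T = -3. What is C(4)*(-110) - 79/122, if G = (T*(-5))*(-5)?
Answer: 1073357/12810 ≈ 83.791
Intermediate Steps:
G = -75 (G = -3*(-5)*(-5) = 15*(-5) = -75)
C(m) = -5/7 - m/75 (C(m) = m/(-75) - 5/7 = m*(-1/75) - 5*⅐ = -m/75 - 5/7 = -5/7 - m/75)
C(4)*(-110) - 79/122 = (-5/7 - 1/75*4)*(-110) - 79/122 = (-5/7 - 4/75)*(-110) - 79*1/122 = -403/525*(-110) - 79/122 = 8866/105 - 79/122 = 1073357/12810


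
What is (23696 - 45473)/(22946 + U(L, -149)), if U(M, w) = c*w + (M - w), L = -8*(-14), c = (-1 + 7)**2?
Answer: -3111/2549 ≈ -1.2205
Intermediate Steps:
c = 36 (c = 6**2 = 36)
L = 112
U(M, w) = M + 35*w (U(M, w) = 36*w + (M - w) = M + 35*w)
(23696 - 45473)/(22946 + U(L, -149)) = (23696 - 45473)/(22946 + (112 + 35*(-149))) = -21777/(22946 + (112 - 5215)) = -21777/(22946 - 5103) = -21777/17843 = -21777*1/17843 = -3111/2549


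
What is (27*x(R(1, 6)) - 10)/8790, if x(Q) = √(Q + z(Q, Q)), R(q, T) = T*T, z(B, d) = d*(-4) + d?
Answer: -1/879 + 27*I*√2/1465 ≈ -0.0011377 + 0.026064*I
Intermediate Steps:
z(B, d) = -3*d (z(B, d) = -4*d + d = -3*d)
R(q, T) = T²
x(Q) = √2*√(-Q) (x(Q) = √(Q - 3*Q) = √(-2*Q) = √2*√(-Q))
(27*x(R(1, 6)) - 10)/8790 = (27*(√2*√(-1*6²)) - 10)/8790 = (27*(√2*√(-1*36)) - 10)*(1/8790) = (27*(√2*√(-36)) - 10)*(1/8790) = (27*(√2*(6*I)) - 10)*(1/8790) = (27*(6*I*√2) - 10)*(1/8790) = (162*I*√2 - 10)*(1/8790) = (-10 + 162*I*√2)*(1/8790) = -1/879 + 27*I*√2/1465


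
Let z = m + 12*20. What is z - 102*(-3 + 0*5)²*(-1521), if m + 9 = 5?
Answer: 1396514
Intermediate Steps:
m = -4 (m = -9 + 5 = -4)
z = 236 (z = -4 + 12*20 = -4 + 240 = 236)
z - 102*(-3 + 0*5)²*(-1521) = 236 - 102*(-3 + 0*5)²*(-1521) = 236 - 102*(-3 + 0)²*(-1521) = 236 - 102*(-3)²*(-1521) = 236 - 102*9*(-1521) = 236 - 918*(-1521) = 236 + 1396278 = 1396514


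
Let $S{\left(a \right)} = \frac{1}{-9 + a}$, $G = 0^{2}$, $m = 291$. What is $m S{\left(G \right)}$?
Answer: $- \frac{97}{3} \approx -32.333$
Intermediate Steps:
$G = 0$
$m S{\left(G \right)} = \frac{291}{-9 + 0} = \frac{291}{-9} = 291 \left(- \frac{1}{9}\right) = - \frac{97}{3}$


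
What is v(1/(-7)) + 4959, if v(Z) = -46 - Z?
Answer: 34392/7 ≈ 4913.1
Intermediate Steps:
v(1/(-7)) + 4959 = (-46 - 1/(-7)) + 4959 = (-46 - 1*(-⅐)) + 4959 = (-46 + ⅐) + 4959 = -321/7 + 4959 = 34392/7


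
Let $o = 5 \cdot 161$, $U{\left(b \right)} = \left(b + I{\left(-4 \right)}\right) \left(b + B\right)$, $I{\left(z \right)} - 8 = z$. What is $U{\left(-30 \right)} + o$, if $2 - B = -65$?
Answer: $-157$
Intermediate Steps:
$B = 67$ ($B = 2 - -65 = 2 + 65 = 67$)
$I{\left(z \right)} = 8 + z$
$U{\left(b \right)} = \left(4 + b\right) \left(67 + b\right)$ ($U{\left(b \right)} = \left(b + \left(8 - 4\right)\right) \left(b + 67\right) = \left(b + 4\right) \left(67 + b\right) = \left(4 + b\right) \left(67 + b\right)$)
$o = 805$
$U{\left(-30 \right)} + o = \left(268 + \left(-30\right)^{2} + 71 \left(-30\right)\right) + 805 = \left(268 + 900 - 2130\right) + 805 = -962 + 805 = -157$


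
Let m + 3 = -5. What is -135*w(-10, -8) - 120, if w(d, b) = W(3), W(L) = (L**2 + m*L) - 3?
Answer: 2310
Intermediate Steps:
m = -8 (m = -3 - 5 = -8)
W(L) = -3 + L**2 - 8*L (W(L) = (L**2 - 8*L) - 3 = -3 + L**2 - 8*L)
w(d, b) = -18 (w(d, b) = -3 + 3**2 - 8*3 = -3 + 9 - 24 = -18)
-135*w(-10, -8) - 120 = -135*(-18) - 120 = 2430 - 120 = 2310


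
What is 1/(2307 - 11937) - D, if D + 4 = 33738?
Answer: -324858421/9630 ≈ -33734.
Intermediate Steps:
D = 33734 (D = -4 + 33738 = 33734)
1/(2307 - 11937) - D = 1/(2307 - 11937) - 1*33734 = 1/(-9630) - 33734 = -1/9630 - 33734 = -324858421/9630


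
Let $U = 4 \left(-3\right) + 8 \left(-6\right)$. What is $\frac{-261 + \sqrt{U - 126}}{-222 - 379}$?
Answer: $\frac{261}{601} - \frac{i \sqrt{186}}{601} \approx 0.43428 - 0.022692 i$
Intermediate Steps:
$U = -60$ ($U = -12 - 48 = -60$)
$\frac{-261 + \sqrt{U - 126}}{-222 - 379} = \frac{-261 + \sqrt{-60 - 126}}{-222 - 379} = \frac{-261 + \sqrt{-186}}{-601} = \left(-261 + i \sqrt{186}\right) \left(- \frac{1}{601}\right) = \frac{261}{601} - \frac{i \sqrt{186}}{601}$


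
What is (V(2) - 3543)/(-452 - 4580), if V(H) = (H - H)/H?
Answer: 3543/5032 ≈ 0.70409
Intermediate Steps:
V(H) = 0 (V(H) = 0/H = 0)
(V(2) - 3543)/(-452 - 4580) = (0 - 3543)/(-452 - 4580) = -3543/(-5032) = -3543*(-1/5032) = 3543/5032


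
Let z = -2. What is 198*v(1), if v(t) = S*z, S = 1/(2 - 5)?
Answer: 132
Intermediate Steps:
S = -⅓ (S = 1/(-3) = -⅓ ≈ -0.33333)
v(t) = ⅔ (v(t) = -⅓*(-2) = ⅔)
198*v(1) = 198*(⅔) = 132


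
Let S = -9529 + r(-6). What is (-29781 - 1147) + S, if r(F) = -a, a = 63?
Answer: -40520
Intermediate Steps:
r(F) = -63 (r(F) = -1*63 = -63)
S = -9592 (S = -9529 - 63 = -9592)
(-29781 - 1147) + S = (-29781 - 1147) - 9592 = -30928 - 9592 = -40520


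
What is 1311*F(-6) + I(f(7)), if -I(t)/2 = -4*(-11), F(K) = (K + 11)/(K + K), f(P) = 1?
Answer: -2537/4 ≈ -634.25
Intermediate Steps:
F(K) = (11 + K)/(2*K) (F(K) = (11 + K)/((2*K)) = (11 + K)*(1/(2*K)) = (11 + K)/(2*K))
I(t) = -88 (I(t) = -(-8)*(-11) = -2*44 = -88)
1311*F(-6) + I(f(7)) = 1311*((½)*(11 - 6)/(-6)) - 88 = 1311*((½)*(-⅙)*5) - 88 = 1311*(-5/12) - 88 = -2185/4 - 88 = -2537/4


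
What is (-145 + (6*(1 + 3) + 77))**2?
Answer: 1936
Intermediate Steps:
(-145 + (6*(1 + 3) + 77))**2 = (-145 + (6*4 + 77))**2 = (-145 + (24 + 77))**2 = (-145 + 101)**2 = (-44)**2 = 1936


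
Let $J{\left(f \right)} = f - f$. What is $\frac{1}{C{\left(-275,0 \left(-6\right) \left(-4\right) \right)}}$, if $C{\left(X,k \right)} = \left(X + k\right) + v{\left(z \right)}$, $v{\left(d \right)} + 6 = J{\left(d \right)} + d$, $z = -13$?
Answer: $- \frac{1}{294} \approx -0.0034014$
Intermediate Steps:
$J{\left(f \right)} = 0$
$v{\left(d \right)} = -6 + d$ ($v{\left(d \right)} = -6 + \left(0 + d\right) = -6 + d$)
$C{\left(X,k \right)} = -19 + X + k$ ($C{\left(X,k \right)} = \left(X + k\right) - 19 = -19 + X + k$)
$\frac{1}{C{\left(-275,0 \left(-6\right) \left(-4\right) \right)}} = \frac{1}{-19 - 275 + 0 \left(-6\right) \left(-4\right)} = \frac{1}{-19 - 275 + 0 \left(-4\right)} = \frac{1}{-19 - 275 + 0} = \frac{1}{-294} = - \frac{1}{294}$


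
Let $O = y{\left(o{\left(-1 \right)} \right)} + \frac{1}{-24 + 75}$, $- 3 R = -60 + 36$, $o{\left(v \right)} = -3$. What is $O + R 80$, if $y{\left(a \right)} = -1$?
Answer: $\frac{32590}{51} \approx 639.02$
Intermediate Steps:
$R = 8$ ($R = - \frac{-60 + 36}{3} = \left(- \frac{1}{3}\right) \left(-24\right) = 8$)
$O = - \frac{50}{51}$ ($O = -1 + \frac{1}{-24 + 75} = -1 + \frac{1}{51} = - \frac{50}{51} \approx -0.98039$)
$O + R 80 = - \frac{50}{51} + 8 \cdot 80 = - \frac{50}{51} + 640 = \frac{32590}{51}$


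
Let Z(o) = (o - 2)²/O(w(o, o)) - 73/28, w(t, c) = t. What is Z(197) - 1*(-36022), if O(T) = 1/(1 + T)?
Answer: 211819143/28 ≈ 7.5650e+6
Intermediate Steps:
Z(o) = -73/28 + (-2 + o)²*(1 + o) (Z(o) = (o - 2)²/(1/(1 + o)) - 73/28 = (-2 + o)²*(1 + o) - 73*1/28 = (-2 + o)²*(1 + o) - 73/28 = -73/28 + (-2 + o)²*(1 + o))
Z(197) - 1*(-36022) = (39/28 + 197³ - 3*197²) - 1*(-36022) = (39/28 + 7645373 - 3*38809) + 36022 = (39/28 + 7645373 - 116427) + 36022 = 210810527/28 + 36022 = 211819143/28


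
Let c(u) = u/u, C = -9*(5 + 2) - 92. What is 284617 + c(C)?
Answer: 284618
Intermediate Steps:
C = -155 (C = -9*7 - 92 = -63 - 92 = -155)
c(u) = 1
284617 + c(C) = 284617 + 1 = 284618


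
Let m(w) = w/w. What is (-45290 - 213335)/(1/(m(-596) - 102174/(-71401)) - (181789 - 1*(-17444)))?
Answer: 44890834375/34581796574 ≈ 1.2981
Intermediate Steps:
m(w) = 1
(-45290 - 213335)/(1/(m(-596) - 102174/(-71401)) - (181789 - 1*(-17444))) = (-45290 - 213335)/(1/(1 - 102174/(-71401)) - (181789 - 1*(-17444))) = -258625/(1/(1 - 102174*(-1/71401)) - (181789 + 17444)) = -258625/(1/(1 + 102174/71401) - 1*199233) = -258625/(1/(173575/71401) - 199233) = -258625/(71401/173575 - 199233) = -258625/(-34581796574/173575) = -258625*(-173575/34581796574) = 44890834375/34581796574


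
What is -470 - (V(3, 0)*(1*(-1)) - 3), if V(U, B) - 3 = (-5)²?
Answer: -439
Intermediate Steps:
V(U, B) = 28 (V(U, B) = 3 + (-5)² = 3 + 25 = 28)
-470 - (V(3, 0)*(1*(-1)) - 3) = -470 - (28*(1*(-1)) - 3) = -470 - (28*(-1) - 3) = -470 - (-28 - 3) = -470 - 1*(-31) = -470 + 31 = -439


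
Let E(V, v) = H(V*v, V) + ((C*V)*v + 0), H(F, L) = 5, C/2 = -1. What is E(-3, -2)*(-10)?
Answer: 70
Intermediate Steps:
C = -2 (C = 2*(-1) = -2)
E(V, v) = 5 - 2*V*v (E(V, v) = 5 + ((-2*V)*v + 0) = 5 + (-2*V*v + 0) = 5 - 2*V*v)
E(-3, -2)*(-10) = (5 - 2*(-3)*(-2))*(-10) = (5 - 12)*(-10) = -7*(-10) = 70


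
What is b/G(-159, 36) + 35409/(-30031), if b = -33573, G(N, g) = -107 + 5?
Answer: 334873015/1021054 ≈ 327.97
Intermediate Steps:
G(N, g) = -102
b/G(-159, 36) + 35409/(-30031) = -33573/(-102) + 35409/(-30031) = -33573*(-1/102) + 35409*(-1/30031) = 11191/34 - 35409/30031 = 334873015/1021054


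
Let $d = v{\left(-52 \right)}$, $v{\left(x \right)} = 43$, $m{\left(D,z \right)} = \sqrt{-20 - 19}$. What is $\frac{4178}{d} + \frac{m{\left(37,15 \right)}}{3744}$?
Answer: $\frac{4178}{43} + \frac{i \sqrt{39}}{3744} \approx 97.163 + 0.001668 i$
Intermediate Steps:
$m{\left(D,z \right)} = i \sqrt{39}$ ($m{\left(D,z \right)} = \sqrt{-39} = i \sqrt{39}$)
$d = 43$
$\frac{4178}{d} + \frac{m{\left(37,15 \right)}}{3744} = \frac{4178}{43} + \frac{i \sqrt{39}}{3744}$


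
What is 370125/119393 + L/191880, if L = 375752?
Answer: 1114247534/220280085 ≈ 5.0583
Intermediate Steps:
370125/119393 + L/191880 = 370125/119393 + 375752/191880 = 370125*(1/119393) + 375752*(1/191880) = 370125/119393 + 3613/1845 = 1114247534/220280085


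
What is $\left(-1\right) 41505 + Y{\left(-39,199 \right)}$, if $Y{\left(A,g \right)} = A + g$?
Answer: $-41345$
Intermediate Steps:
$\left(-1\right) 41505 + Y{\left(-39,199 \right)} = \left(-1\right) 41505 + \left(-39 + 199\right) = -41505 + 160 = -41345$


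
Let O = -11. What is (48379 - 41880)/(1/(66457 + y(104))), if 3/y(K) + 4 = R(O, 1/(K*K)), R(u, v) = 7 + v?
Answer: 14015065170859/32449 ≈ 4.3191e+8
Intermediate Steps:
y(K) = 3/(3 + K⁻²) (y(K) = 3/(-4 + (7 + 1/(K*K))) = 3/(-4 + (7 + 1/(K²))) = 3/(-4 + (7 + K⁻²)) = 3/(3 + K⁻²))
(48379 - 41880)/(1/(66457 + y(104))) = (48379 - 41880)/(1/(66457 + 3*104²/(1 + 3*104²))) = 6499/(1/(66457 + 3*10816/(1 + 3*10816))) = 6499/(1/(66457 + 3*10816/(1 + 32448))) = 6499/(1/(66457 + 3*10816/32449)) = 6499/(1/(66457 + 3*10816*(1/32449))) = 6499/(1/(66457 + 32448/32449)) = 6499/(1/(2156495641/32449)) = 6499/(32449/2156495641) = 6499*(2156495641/32449) = 14015065170859/32449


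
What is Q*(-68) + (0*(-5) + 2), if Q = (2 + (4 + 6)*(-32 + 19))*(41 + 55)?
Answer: 835586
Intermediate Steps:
Q = -12288 (Q = (2 + 10*(-13))*96 = (2 - 130)*96 = -128*96 = -12288)
Q*(-68) + (0*(-5) + 2) = -12288*(-68) + (0*(-5) + 2) = 835584 + (0 + 2) = 835584 + 2 = 835586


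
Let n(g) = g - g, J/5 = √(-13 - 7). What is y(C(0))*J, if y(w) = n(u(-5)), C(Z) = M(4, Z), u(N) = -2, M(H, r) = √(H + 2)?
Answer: 0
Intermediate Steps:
M(H, r) = √(2 + H)
C(Z) = √6 (C(Z) = √(2 + 4) = √6)
J = 10*I*√5 (J = 5*√(-13 - 7) = 5*√(-20) = 5*(2*I*√5) = 10*I*√5 ≈ 22.361*I)
n(g) = 0
y(w) = 0
y(C(0))*J = 0*(10*I*√5) = 0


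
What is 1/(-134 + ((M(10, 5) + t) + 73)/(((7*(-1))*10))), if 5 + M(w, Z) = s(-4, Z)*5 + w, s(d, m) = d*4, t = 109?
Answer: -70/9487 ≈ -0.0073785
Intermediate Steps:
s(d, m) = 4*d
M(w, Z) = -85 + w (M(w, Z) = -5 + ((4*(-4))*5 + w) = -5 + (-16*5 + w) = -5 + (-80 + w) = -85 + w)
1/(-134 + ((M(10, 5) + t) + 73)/(((7*(-1))*10))) = 1/(-134 + (((-85 + 10) + 109) + 73)/(((7*(-1))*10))) = 1/(-134 + ((-75 + 109) + 73)/((-7*10))) = 1/(-134 + (34 + 73)/(-70)) = 1/(-134 + 107*(-1/70)) = 1/(-134 - 107/70) = 1/(-9487/70) = -70/9487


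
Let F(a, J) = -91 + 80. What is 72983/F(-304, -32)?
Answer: -72983/11 ≈ -6634.8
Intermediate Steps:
F(a, J) = -11
72983/F(-304, -32) = 72983/(-11) = 72983*(-1/11) = -72983/11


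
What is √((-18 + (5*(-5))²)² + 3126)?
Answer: 5*√14863 ≈ 609.57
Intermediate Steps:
√((-18 + (5*(-5))²)² + 3126) = √((-18 + (-25)²)² + 3126) = √((-18 + 625)² + 3126) = √(607² + 3126) = √(368449 + 3126) = √371575 = 5*√14863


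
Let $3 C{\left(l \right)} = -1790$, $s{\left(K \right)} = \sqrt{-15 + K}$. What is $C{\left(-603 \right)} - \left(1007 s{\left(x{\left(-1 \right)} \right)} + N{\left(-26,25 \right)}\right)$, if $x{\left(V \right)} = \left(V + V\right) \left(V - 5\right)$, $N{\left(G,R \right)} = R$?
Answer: $- \frac{1865}{3} - 1007 i \sqrt{3} \approx -621.67 - 1744.2 i$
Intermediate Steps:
$x{\left(V \right)} = 2 V \left(-5 + V\right)$
$C{\left(l \right)} = - \frac{1790}{3}$ ($C{\left(l \right)} = \frac{1}{3} \left(-1790\right) = - \frac{1790}{3}$)
$C{\left(-603 \right)} - \left(1007 s{\left(x{\left(-1 \right)} \right)} + N{\left(-26,25 \right)}\right) = - \frac{1790}{3} - \left(1007 \sqrt{-15 + 2 \left(-1\right) \left(-5 - 1\right)} + 25\right) = - \frac{1790}{3} - \left(1007 \sqrt{-15 + 2 \left(-1\right) \left(-6\right)} + 25\right) = - \frac{1790}{3} - \left(1007 \sqrt{-15 + 12} + 25\right) = - \frac{1790}{3} - \left(1007 \sqrt{-3} + 25\right) = - \frac{1790}{3} - \left(1007 i \sqrt{3} + 25\right) = - \frac{1790}{3} - \left(25 + 1007 i \sqrt{3}\right) = - \frac{1865}{3} - 1007 i \sqrt{3}$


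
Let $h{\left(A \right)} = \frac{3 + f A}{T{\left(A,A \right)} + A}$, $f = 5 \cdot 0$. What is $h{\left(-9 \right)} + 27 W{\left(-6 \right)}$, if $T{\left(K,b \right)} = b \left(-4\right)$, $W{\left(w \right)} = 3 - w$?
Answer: $\frac{2188}{9} \approx 243.11$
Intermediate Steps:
$f = 0$
$T{\left(K,b \right)} = - 4 b$
$h{\left(A \right)} = - \frac{1}{A}$ ($h{\left(A \right)} = \frac{3 + 0 A}{- 4 A + A} = \frac{3 + 0}{\left(-3\right) A} = 3 \left(- \frac{1}{3 A}\right) = - \frac{1}{A}$)
$h{\left(-9 \right)} + 27 W{\left(-6 \right)} = - \frac{1}{-9} + 27 \left(3 - -6\right) = \left(-1\right) \left(- \frac{1}{9}\right) + 27 \left(3 + 6\right) = \frac{1}{9} + 27 \cdot 9 = \frac{1}{9} + 243 = \frac{2188}{9}$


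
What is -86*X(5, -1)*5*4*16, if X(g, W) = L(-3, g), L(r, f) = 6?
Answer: -165120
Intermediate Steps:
X(g, W) = 6
-86*X(5, -1)*5*4*16 = -86*6*5*4*16 = -2580*4*16 = -86*120*16 = -10320*16 = -165120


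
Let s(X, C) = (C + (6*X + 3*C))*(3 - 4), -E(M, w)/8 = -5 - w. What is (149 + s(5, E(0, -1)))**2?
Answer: 81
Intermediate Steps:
E(M, w) = 40 + 8*w (E(M, w) = -8*(-5 - w) = 40 + 8*w)
s(X, C) = -6*X - 4*C (s(X, C) = (C + (3*C + 6*X))*(-1) = (4*C + 6*X)*(-1) = -6*X - 4*C)
(149 + s(5, E(0, -1)))**2 = (149 + (-6*5 - 4*(40 + 8*(-1))))**2 = (149 + (-30 - 4*(40 - 8)))**2 = (149 + (-30 - 4*32))**2 = (149 + (-30 - 128))**2 = (149 - 158)**2 = (-9)**2 = 81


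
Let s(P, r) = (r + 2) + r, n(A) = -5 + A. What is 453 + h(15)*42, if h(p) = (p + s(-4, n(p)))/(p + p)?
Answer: 2524/5 ≈ 504.80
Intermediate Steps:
s(P, r) = 2 + 2*r (s(P, r) = (2 + r) + r = 2 + 2*r)
h(p) = (-8 + 3*p)/(2*p) (h(p) = (p + (2 + 2*(-5 + p)))/(p + p) = (p + (2 + (-10 + 2*p)))/((2*p)) = (p + (-8 + 2*p))*(1/(2*p)) = (-8 + 3*p)*(1/(2*p)) = (-8 + 3*p)/(2*p))
453 + h(15)*42 = 453 + (3/2 - 4/15)*42 = 453 + (37/30)*42 = 453 + 259/5 = 2524/5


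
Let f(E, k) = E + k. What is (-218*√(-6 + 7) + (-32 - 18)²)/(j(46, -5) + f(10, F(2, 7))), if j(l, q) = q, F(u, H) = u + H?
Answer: 163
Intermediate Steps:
F(u, H) = H + u
(-218*√(-6 + 7) + (-32 - 18)²)/(j(46, -5) + f(10, F(2, 7))) = (-218*√(-6 + 7) + (-32 - 18)²)/(-5 + (10 + (7 + 2))) = (-218*√1 + (-50)²)/(-5 + (10 + 9)) = (-218*1 + 2500)/(-5 + 19) = (-218 + 2500)/14 = 2282*(1/14) = 163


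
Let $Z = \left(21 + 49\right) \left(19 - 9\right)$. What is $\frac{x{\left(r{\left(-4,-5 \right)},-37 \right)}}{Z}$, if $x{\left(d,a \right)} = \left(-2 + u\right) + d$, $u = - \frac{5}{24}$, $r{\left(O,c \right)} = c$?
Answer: $- \frac{173}{16800} \approx -0.010298$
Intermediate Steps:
$u = - \frac{5}{24}$ ($u = \left(-5\right) \frac{1}{24} = - \frac{5}{24} \approx -0.20833$)
$x{\left(d,a \right)} = - \frac{53}{24} + d$ ($x{\left(d,a \right)} = \left(-2 - \frac{5}{24}\right) + d = - \frac{53}{24} + d$)
$Z = 700$ ($Z = 70 \left(19 - 9\right) = 70 \cdot 10 = 700$)
$\frac{x{\left(r{\left(-4,-5 \right)},-37 \right)}}{Z} = \frac{- \frac{53}{24} - 5}{700} = \left(- \frac{173}{24}\right) \frac{1}{700} = - \frac{173}{16800}$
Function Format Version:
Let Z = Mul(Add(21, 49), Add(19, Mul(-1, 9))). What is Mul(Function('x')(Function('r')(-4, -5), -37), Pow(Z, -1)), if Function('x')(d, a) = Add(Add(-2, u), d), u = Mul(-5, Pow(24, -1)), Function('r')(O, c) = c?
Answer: Rational(-173, 16800) ≈ -0.010298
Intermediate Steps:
u = Rational(-5, 24) (u = Mul(-5, Rational(1, 24)) = Rational(-5, 24) ≈ -0.20833)
Function('x')(d, a) = Add(Rational(-53, 24), d) (Function('x')(d, a) = Add(Add(-2, Rational(-5, 24)), d) = Add(Rational(-53, 24), d))
Z = 700 (Z = Mul(70, Add(19, -9)) = Mul(70, 10) = 700)
Mul(Function('x')(Function('r')(-4, -5), -37), Pow(Z, -1)) = Mul(Add(Rational(-53, 24), -5), Pow(700, -1)) = Mul(Rational(-173, 24), Rational(1, 700)) = Rational(-173, 16800)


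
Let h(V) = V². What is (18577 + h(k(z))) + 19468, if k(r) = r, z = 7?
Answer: 38094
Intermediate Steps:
(18577 + h(k(z))) + 19468 = (18577 + 7²) + 19468 = (18577 + 49) + 19468 = 18626 + 19468 = 38094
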